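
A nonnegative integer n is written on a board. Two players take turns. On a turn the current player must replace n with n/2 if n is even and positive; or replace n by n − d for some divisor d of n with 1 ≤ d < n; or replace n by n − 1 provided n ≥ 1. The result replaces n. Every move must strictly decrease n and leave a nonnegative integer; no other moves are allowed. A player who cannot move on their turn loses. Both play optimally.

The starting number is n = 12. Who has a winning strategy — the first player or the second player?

Build the W/L table. Terminal = L. A non-terminal position is W if it has a move to some L; otherwise it is L.
n=0: no move → L
n=1: →0(L), so W
n=2: →1(W) only, which is W, so L
n=3: →2(L), so W
n=4: →2(L), so W
n=5: →4(W) only, which is W, so L
n=6: →5(L), so W
n=7: →6(W) only, which is W, so L
n=8: →7(L), so W
n=9: →6(W), 8(W) — all W, so L
n=10: →5(L), so W
n=11: →10(W) only, which is W, so L
n=12: →9(L), so W
The starting position 12 is W: the player to move should move to 9, handing over an L position.

The first player wins.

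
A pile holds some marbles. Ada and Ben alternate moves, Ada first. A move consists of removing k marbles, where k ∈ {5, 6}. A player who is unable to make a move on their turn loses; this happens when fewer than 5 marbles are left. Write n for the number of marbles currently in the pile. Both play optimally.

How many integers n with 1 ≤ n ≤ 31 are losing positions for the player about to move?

Positions with no move are L. A position that does have a move is losing for the player to move precisely when every available move leads to a winning position for the opponent. Fill in the labels:
n=0: no move → L
n=1: no move → L
n=2: no move → L
n=3: no move → L
n=4: no move → L
n=5: reaches L-position 0 → W
n=6: reaches L-position 1 → W
n=7: reaches L-position 2 → W
n=8: reaches L-position 3 → W
n=9: reaches L-position 4 → W
n=10: reaches L-position 4 → W
n=11: only reaches 6(W), 5(W), all W → L
n=12: only reaches 7(W), 6(W), all W → L
n=13: only reaches 8(W), 7(W), all W → L
n=14: only reaches 9(W), 8(W), all W → L
n=15: only reaches 10(W), 9(W), all W → L
n=16: reaches L-position 11 → W
n=17: reaches L-position 12 → W
n=18: reaches L-position 13 → W
n=19: reaches L-position 14 → W
n=20: reaches L-position 15 → W
n=21: reaches L-position 15 → W
n=22: only reaches 17(W), 16(W), all W → L
n=23: only reaches 18(W), 17(W), all W → L
n=24: only reaches 19(W), 18(W), all W → L
n=25: only reaches 20(W), 19(W), all W → L
n=26: only reaches 21(W), 20(W), all W → L
n=27: reaches L-position 22 → W
n=28: reaches L-position 23 → W
n=29: reaches L-position 24 → W
n=30: reaches L-position 25 → W
n=31: reaches L-position 26 → W
L entries with 1 ≤ n ≤ 31 (n=0 is outside the asked range and is not counted): n = 1, 2, 3, 4, 11, 12, 13, 14, 15, 22, 23, 24, 25, 26; that makes 14.

14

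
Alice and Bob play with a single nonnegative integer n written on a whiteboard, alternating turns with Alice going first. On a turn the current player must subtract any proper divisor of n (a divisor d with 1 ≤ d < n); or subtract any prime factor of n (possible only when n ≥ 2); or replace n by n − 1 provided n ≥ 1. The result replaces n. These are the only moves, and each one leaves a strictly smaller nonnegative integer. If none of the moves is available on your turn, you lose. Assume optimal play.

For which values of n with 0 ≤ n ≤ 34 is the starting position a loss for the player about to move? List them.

Compute win/loss labels from the base case upward. A position with no move is L. Any other position is W if it can reach an L in one move, else L.
n=0: no move → L
n=1: can move to 0, which is L ⇒ W
n=2: can move to 0, which is L ⇒ W
n=3: can move to 0, which is L ⇒ W
n=4: moves to 2(W), 3(W); every one is W ⇒ L
n=5: can move to 0, which is L ⇒ W
n=6: can move to 4, which is L ⇒ W
n=7: can move to 0, which is L ⇒ W
n=8: can move to 4, which is L ⇒ W
n=9: moves to 6(W), 8(W); every one is W ⇒ L
n=10: can move to 9, which is L ⇒ W
n=11: can move to 0, which is L ⇒ W
n=12: can move to 9, which is L ⇒ W
n=13: can move to 0, which is L ⇒ W
n=14: moves to 7(W), 12(W), 13(W); every one is W ⇒ L
n=15: can move to 14, which is L ⇒ W
n=16: can move to 14, which is L ⇒ W
n=17: can move to 0, which is L ⇒ W
n=18: can move to 9, which is L ⇒ W
n=19: can move to 0, which is L ⇒ W
n=20: moves to 10(W), 15(W), 16(W), 18(W), 19(W); every one is W ⇒ L
n=21: can move to 14, which is L ⇒ W
n=22: can move to 20, which is L ⇒ W
n=23: can move to 0, which is L ⇒ W
n=24: can move to 20, which is L ⇒ W
n=25: can move to 20, which is L ⇒ W
n=26: moves to 13(W), 24(W), 25(W); every one is W ⇒ L
n=27: can move to 26, which is L ⇒ W
n=28: can move to 14, which is L ⇒ W
n=29: can move to 0, which is L ⇒ W
n=30: can move to 20, which is L ⇒ W
n=31: can move to 0, which is L ⇒ W
n=32: moves to 16(W), 24(W), 28(W), 30(W), 31(W); every one is W ⇒ L
n=33: can move to 32, which is L ⇒ W
n=34: can move to 32, which is L ⇒ W
The losing starting values of n are exactly the entries labelled L in this table (7 of them).

0, 4, 9, 14, 20, 26, 32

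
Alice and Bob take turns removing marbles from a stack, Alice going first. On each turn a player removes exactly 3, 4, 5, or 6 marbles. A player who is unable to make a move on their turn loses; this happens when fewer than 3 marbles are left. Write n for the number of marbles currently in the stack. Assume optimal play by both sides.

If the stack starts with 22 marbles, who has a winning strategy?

Alice wins.

Classify positions by backward induction: terminal positions (no move available) are L. From any other position, the mover wins iff some move reaches an L.
n=0: no move → L
n=1: no move → L
n=2: no move → L
n=3: can move to 0, which is L ⇒ W
n=4: can move to 1, which is L ⇒ W
n=5: can move to 2, which is L ⇒ W
n=6: can move to 2, which is L ⇒ W
n=7: can move to 2, which is L ⇒ W
n=8: can move to 2, which is L ⇒ W
n=9: moves to 6(W), 5(W), 4(W), 3(W); every one is W ⇒ L
n=10: moves to 7(W), 6(W), 5(W), 4(W); every one is W ⇒ L
n=11: moves to 8(W), 7(W), 6(W), 5(W); every one is W ⇒ L
n=12: can move to 9, which is L ⇒ W
n=13: can move to 10, which is L ⇒ W
n=14: can move to 11, which is L ⇒ W
n=15: can move to 11, which is L ⇒ W
n=16: can move to 11, which is L ⇒ W
n=17: can move to 11, which is L ⇒ W
n=18: moves to 15(W), 14(W), 13(W), 12(W); every one is W ⇒ L
n=19: moves to 16(W), 15(W), 14(W), 13(W); every one is W ⇒ L
n=20: moves to 17(W), 16(W), 15(W), 14(W); every one is W ⇒ L
n=21: can move to 18, which is L ⇒ W
n=22: can move to 19, which is L ⇒ W
From 22 Alice can remove 3, leaving 19, reaching an L position.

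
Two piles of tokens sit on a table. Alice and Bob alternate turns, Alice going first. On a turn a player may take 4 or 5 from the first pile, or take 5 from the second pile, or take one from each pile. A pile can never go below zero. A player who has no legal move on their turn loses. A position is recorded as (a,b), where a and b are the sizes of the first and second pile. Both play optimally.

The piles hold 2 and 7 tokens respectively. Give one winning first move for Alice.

Work bottom-up. With no move the player to move loses. Otherwise the position is W if at least one move leads to an L position for the opponent, and L if every move leads to a W.
No move ever increases a pile, so every position that can arise here has a ≤ 2 and b ≤ 7; it is enough to label the cells with 0 ≤ a ≤ 2 and 0 ≤ b ≤ 7.
Every move lowers a or b (never raises either), so fill the grid row by row in increasing a, and left to right within a row: each cell's successors are then already labelled.
      b=0  b=1  b=2  b=3  b=4  b=5  b=6  b=7
a=0:    L    L    L    L    L    W    W    W
a=1:    L    W    W    W    W    W    L    L
a=2:    L    W    L    L    L    W    L    W
Cells with no legal move (terminal, hence L): (0,0), (0,1), (0,2), (0,3), (0,4), (1,0), (2,0).
The remaining L cells, each justified by listing all of its moves:
(1,6): L (options (1,1)(W), (0,5)(W) are all W)
(1,7): L (options (1,2)(W), (0,6)(W) are all W)
(2,2): L (sole option (1,1)(W) is W)
(2,3): L (sole option (1,2)(W) is W)
(2,4): L (sole option (1,3)(W) is W)
(2,6): L (options (2,1)(W), (1,5)(W) are all W)
Every other cell has at least one move into one of the L cells above, so it is W.
From (2,7), the L positions reachable in one move are: (2,2), (1,6). Any move reaching one of these is winning.

Move to (2,2).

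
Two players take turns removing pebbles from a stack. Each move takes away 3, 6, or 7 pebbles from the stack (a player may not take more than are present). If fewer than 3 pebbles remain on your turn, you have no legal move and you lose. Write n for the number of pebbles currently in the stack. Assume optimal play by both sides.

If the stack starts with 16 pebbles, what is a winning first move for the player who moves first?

Remove 6, leaving 10.

Build the W/L table. Terminal = L. A non-terminal position is W if it has a move to some L; otherwise it is L.
n=0: no move → L
n=1: no move → L
n=2: no move → L
n=3: reaches L-position 0 → W
n=4: reaches L-position 1 → W
n=5: reaches L-position 2 → W
n=6: reaches L-position 0 → W
n=7: reaches L-position 1 → W
n=8: reaches L-position 2 → W
n=9: reaches L-position 2 → W
n=10: only reaches 7(W), 4(W), 3(W), all W → L
n=11: only reaches 8(W), 5(W), 4(W), all W → L
n=12: only reaches 9(W), 6(W), 5(W), all W → L
n=13: reaches L-position 10 → W
n=14: reaches L-position 11 → W
n=15: reaches L-position 12 → W
n=16: reaches L-position 10 → W
From 16, the L positions reachable in one move are: 10.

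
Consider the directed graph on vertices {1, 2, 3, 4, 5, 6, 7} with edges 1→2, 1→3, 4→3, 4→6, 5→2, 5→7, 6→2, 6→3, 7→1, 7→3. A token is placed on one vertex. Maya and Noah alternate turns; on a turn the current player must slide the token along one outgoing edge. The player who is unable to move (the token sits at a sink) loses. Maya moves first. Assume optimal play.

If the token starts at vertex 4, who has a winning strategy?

Compute win/loss labels from the base case upward. A position with no move is L. Any other position is W if it can reach an L in one move, else L.
Every edge goes from a vertex to one that appears earlier in the order 3, 2, 1, 7, 6, 4, 5, so processing vertices in that order labels each vertex after all of its successors.
3: no outgoing edge → L
2: no outgoing edge → L
1: can move to 2, which is L ⇒ W
7: can move to 3, which is L ⇒ W
6: can move to 2, which is L ⇒ W
4: can move to 3, which is L ⇒ W
5: can move to 2, which is L ⇒ W
The starting position 4 is W: Maya should move to 3, handing over an L position.

Maya wins.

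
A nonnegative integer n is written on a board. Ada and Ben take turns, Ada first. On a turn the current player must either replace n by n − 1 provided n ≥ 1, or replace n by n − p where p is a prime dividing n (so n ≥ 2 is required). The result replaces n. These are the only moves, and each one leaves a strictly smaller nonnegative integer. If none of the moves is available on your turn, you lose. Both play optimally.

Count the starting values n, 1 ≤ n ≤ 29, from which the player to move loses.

Positions with no move are L. A position that does have a move is losing for the player to move precisely when every available move leads to a winning position for the opponent. Fill in the labels:
n=0: no move → L
n=1: reaches L-position 0 → W
n=2: reaches L-position 0 → W
n=3: reaches L-position 0 → W
n=4: only reaches 2(W), 3(W), all W → L
n=5: reaches L-position 0 → W
n=6: reaches L-position 4 → W
n=7: reaches L-position 0 → W
n=8: only reaches 6(W), 7(W), all W → L
n=9: reaches L-position 8 → W
n=10: reaches L-position 8 → W
n=11: reaches L-position 0 → W
n=12: only reaches 9(W), 10(W), 11(W), all W → L
n=13: reaches L-position 0 → W
n=14: reaches L-position 12 → W
n=15: reaches L-position 12 → W
n=16: only reaches 14(W), 15(W), all W → L
n=17: reaches L-position 0 → W
n=18: reaches L-position 16 → W
n=19: reaches L-position 0 → W
n=20: only reaches 15(W), 18(W), 19(W), all W → L
n=21: reaches L-position 20 → W
n=22: reaches L-position 20 → W
n=23: reaches L-position 0 → W
n=24: only reaches 21(W), 22(W), 23(W), all W → L
n=25: reaches L-position 20 → W
n=26: reaches L-position 24 → W
n=27: reaches L-position 24 → W
n=28: only reaches 21(W), 26(W), 27(W), all W → L
n=29: reaches L-position 0 → W
L entries with 1 ≤ n ≤ 29 (n=0 is outside the asked range and is not counted): n = 4, 8, 12, 16, 20, 24, 28; that makes 7.

7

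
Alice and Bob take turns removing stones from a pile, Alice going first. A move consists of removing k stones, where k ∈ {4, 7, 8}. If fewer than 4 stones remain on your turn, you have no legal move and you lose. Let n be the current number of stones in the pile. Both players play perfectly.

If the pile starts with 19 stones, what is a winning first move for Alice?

Remove 4, leaving 15.

Positions with no move are L. A position that does have a move is losing for the player to move precisely when every available move leads to a winning position for the opponent. Fill in the labels:
n=0: no move → L
n=1: no move → L
n=2: no move → L
n=3: no move → L
n=4: can move to 0, which is L ⇒ W
n=5: can move to 1, which is L ⇒ W
n=6: can move to 2, which is L ⇒ W
n=7: can move to 3, which is L ⇒ W
n=8: can move to 1, which is L ⇒ W
n=9: can move to 2, which is L ⇒ W
n=10: can move to 3, which is L ⇒ W
n=11: can move to 3, which is L ⇒ W
n=12: moves to 8(W), 5(W), 4(W); every one is W ⇒ L
n=13: moves to 9(W), 6(W), 5(W); every one is W ⇒ L
n=14: moves to 10(W), 7(W), 6(W); every one is W ⇒ L
n=15: moves to 11(W), 8(W), 7(W); every one is W ⇒ L
n=16: can move to 12, which is L ⇒ W
n=17: can move to 13, which is L ⇒ W
n=18: can move to 14, which is L ⇒ W
n=19: can move to 15, which is L ⇒ W
From 19, the L positions reachable in one move are: 15, 12. Any move reaching one of these is winning.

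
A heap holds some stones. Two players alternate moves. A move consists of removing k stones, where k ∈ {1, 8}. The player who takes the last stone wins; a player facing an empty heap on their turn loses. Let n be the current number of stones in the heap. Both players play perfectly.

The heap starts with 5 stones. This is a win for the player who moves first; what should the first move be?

Remove 1, leaving 4.

Build the W/L table. Terminal = L. A non-terminal position is W if it has a move to some L; otherwise it is L.
n=0: no move → L
n=1: →0(L), so W
n=2: →1(W) only, which is W, so L
n=3: →2(L), so W
n=4: →3(W) only, which is W, so L
n=5: →4(L), so W
From 5, the L positions reachable in one move are: 4.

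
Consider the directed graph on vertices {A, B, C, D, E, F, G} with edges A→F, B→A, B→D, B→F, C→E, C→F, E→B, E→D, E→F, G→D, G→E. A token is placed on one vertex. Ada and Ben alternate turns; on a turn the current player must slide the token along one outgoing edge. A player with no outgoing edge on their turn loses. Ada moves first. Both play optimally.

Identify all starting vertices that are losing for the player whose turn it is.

Work bottom-up. With no move the player to move loses. Otherwise the position is W if at least one move leads to an L position for the opponent, and L if every move leads to a W.
Every edge goes from a vertex to one that appears earlier in the order D, F, A, B, E, G, C, so processing vertices in that order labels each vertex after all of its successors.
D: no outgoing edge → L
F: no outgoing edge → L
A: →F(L), so W
B: →F(L), so W
E: →F(L), so W
G: →D(L), so W
C: →F(L), so W
The losing starting vertices are exactly the entries labelled L in this table (2 of them).

D, F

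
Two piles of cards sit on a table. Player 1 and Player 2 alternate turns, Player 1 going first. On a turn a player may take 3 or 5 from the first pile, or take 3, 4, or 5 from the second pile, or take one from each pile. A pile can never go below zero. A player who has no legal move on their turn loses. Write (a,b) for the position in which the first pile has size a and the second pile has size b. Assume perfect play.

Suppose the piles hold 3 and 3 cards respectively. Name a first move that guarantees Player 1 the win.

Compute win/loss labels from the base case upward. A position with no move is L. Any other position is W if it can reach an L in one move, else L.
No move ever increases a pile, so every position that can arise here has a ≤ 3 and b ≤ 3; it is enough to label the cells with 0 ≤ a ≤ 3 and 0 ≤ b ≤ 3.
Every move lowers a or b (never raises either), so fill the grid row by row in increasing a, and left to right within a row: each cell's successors are then already labelled.
      b=0  b=1  b=2  b=3
a=0:    L    L    L    W
a=1:    L    W    W    W
a=2:    L    W    L    W
a=3:    W    W    W    W
Cells with no legal move (terminal, hence L): (0,0), (0,1), (0,2), (1,0), (2,0).
The remaining L cells, each justified by listing all of its moves:
(2,2): →(1,1)(W) only, which is W, so L
Every other cell has at least one move into one of the L cells above, so it is W.
From (3,3), the L positions reachable in one move are: (2,2).

Move to (2,2).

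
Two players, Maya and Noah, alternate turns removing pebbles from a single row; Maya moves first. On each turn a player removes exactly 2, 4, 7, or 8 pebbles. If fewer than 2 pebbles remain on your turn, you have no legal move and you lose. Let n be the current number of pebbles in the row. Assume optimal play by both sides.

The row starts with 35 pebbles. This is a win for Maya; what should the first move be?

Remove 2, leaving 33.

Classify positions by backward induction: terminal positions (no move available) are L. From any other position, the mover wins iff some move reaches an L.
n=0: no move → L
n=1: no move → L
n=2: W (go to 0, an L position)
n=3: W (go to 1, an L position)
n=4: W (go to 0, an L position)
n=5: W (go to 1, an L position)
n=6: L (options 4(W), 2(W) are all W)
n=7: W (go to 0, an L position)
n=8: W (go to 6, an L position)
n=9: W (go to 1, an L position)
n=10: W (go to 6, an L position)
n=11: L (options 9(W), 7(W), 4(W), 3(W) are all W)
n=12: L (options 10(W), 8(W), 5(W), 4(W) are all W)
n=13: W (go to 11, an L position)
n=14: W (go to 12, an L position)
n=15: W (go to 11, an L position)
n=16: W (go to 12, an L position)
n=17: L (options 15(W), 13(W), 10(W), 9(W) are all W)
n=18: W (go to 11, an L position)
n=19: W (go to 17, an L position)
n=20: W (go to 12, an L position)
n=21: W (go to 17, an L position)
n=22: L (options 20(W), 18(W), 15(W), 14(W) are all W)
n=23: L (options 21(W), 19(W), 16(W), 15(W) are all W)
n=24: W (go to 22, an L position)
n=25: W (go to 23, an L position)
n=26: W (go to 22, an L position)
n=27: W (go to 23, an L position)
n=28: L (options 26(W), 24(W), 21(W), 20(W) are all W)
n=29: W (go to 22, an L position)
n=30: W (go to 28, an L position)
n=31: W (go to 23, an L position)
n=32: W (go to 28, an L position)
n=33: L (options 31(W), 29(W), 26(W), 25(W) are all W)
n=34: L (options 32(W), 30(W), 27(W), 26(W) are all W)
n=35: W (go to 33, an L position)
From 35, the L positions reachable in one move are: 33, 28. Any move reaching one of these is winning.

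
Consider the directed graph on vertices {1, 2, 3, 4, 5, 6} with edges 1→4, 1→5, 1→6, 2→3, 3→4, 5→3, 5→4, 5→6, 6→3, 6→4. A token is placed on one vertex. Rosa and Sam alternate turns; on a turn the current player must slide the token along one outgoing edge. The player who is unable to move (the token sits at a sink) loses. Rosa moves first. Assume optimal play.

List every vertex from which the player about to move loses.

2, 4

Build the W/L table. Terminal = L. A non-terminal position is W if it has a move to some L; otherwise it is L.
Every edge goes from a vertex to one that appears earlier in the order 4, 3, 6, 2, 5, 1, so processing vertices in that order labels each vertex after all of its successors.
4: no outgoing edge → L
3: W (go to 4, an L position)
6: W (go to 4, an L position)
2: L (sole option 3(W) is W)
5: W (go to 4, an L position)
1: W (go to 4, an L position)
Reading off the rows marked L gives the requested list; there are 2 such vertices.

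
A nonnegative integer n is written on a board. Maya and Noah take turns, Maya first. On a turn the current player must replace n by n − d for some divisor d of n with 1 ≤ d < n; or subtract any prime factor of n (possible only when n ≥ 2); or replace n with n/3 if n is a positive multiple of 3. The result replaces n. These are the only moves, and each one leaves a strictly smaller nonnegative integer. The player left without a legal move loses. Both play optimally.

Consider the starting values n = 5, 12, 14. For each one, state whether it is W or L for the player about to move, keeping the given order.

5: W, 12: W, 14: L

Use the standard recursion: the mover loses at a terminal position; elsewhere, the mover wins exactly when some move hands the opponent an L position.
n=0: no move → L
n=1: no move → L
n=2: W (go to 0, an L position)
n=3: W (go to 0, an L position)
n=4: L (options 2(W), 3(W) are all W)
n=5: W (go to 0, an L position)
n=6: W (go to 4, an L position)
n=7: W (go to 0, an L position)
n=8: W (go to 4, an L position)
n=9: L (options 3(W), 6(W), 8(W) are all W)
n=10: W (go to 9, an L position)
n=11: W (go to 0, an L position)
n=12: W (go to 4, an L position)
n=13: W (go to 0, an L position)
n=14: L (options 7(W), 12(W), 13(W) are all W)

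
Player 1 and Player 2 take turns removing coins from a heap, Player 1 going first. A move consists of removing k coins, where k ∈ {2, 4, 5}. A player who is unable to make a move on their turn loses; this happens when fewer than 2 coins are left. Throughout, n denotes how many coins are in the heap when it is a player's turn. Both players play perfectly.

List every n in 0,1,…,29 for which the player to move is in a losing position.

Label each position W (a win for the player to move) or L (a loss). A position with no legal move is L; any other position is W exactly when some move reaches an L, and L when every move reaches a W.
n=0: no move → L
n=1: no move → L
n=2: reaches L-position 0 → W
n=3: reaches L-position 1 → W
n=4: reaches L-position 0 → W
n=5: reaches L-position 1 → W
n=6: reaches L-position 1 → W
n=7: only reaches 5(W), 3(W), 2(W), all W → L
n=8: only reaches 6(W), 4(W), 3(W), all W → L
n=9: reaches L-position 7 → W
n=10: reaches L-position 8 → W
n=11: reaches L-position 7 → W
n=12: reaches L-position 8 → W
n=13: reaches L-position 8 → W
n=14: only reaches 12(W), 10(W), 9(W), all W → L
n=15: only reaches 13(W), 11(W), 10(W), all W → L
n=16: reaches L-position 14 → W
n=17: reaches L-position 15 → W
n=18: reaches L-position 14 → W
n=19: reaches L-position 15 → W
n=20: reaches L-position 15 → W
n=21: only reaches 19(W), 17(W), 16(W), all W → L
n=22: only reaches 20(W), 18(W), 17(W), all W → L
n=23: reaches L-position 21 → W
n=24: reaches L-position 22 → W
n=25: reaches L-position 21 → W
n=26: reaches L-position 22 → W
n=27: reaches L-position 22 → W
n=28: only reaches 26(W), 24(W), 23(W), all W → L
n=29: only reaches 27(W), 25(W), 24(W), all W → L
The losing starting values of n are exactly the entries labelled L in this table (10 of them).

0, 1, 7, 8, 14, 15, 21, 22, 28, 29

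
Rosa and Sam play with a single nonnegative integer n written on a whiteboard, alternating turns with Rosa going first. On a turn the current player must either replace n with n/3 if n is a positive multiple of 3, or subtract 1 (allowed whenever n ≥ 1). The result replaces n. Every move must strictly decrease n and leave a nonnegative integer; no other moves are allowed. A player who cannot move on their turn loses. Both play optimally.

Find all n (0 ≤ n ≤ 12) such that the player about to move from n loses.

0, 2, 4, 7, 9, 11

Classify positions by backward induction: terminal positions (no move available) are L. From any other position, the mover wins iff some move reaches an L.
n=0: no move → L
n=1: can move to 0, which is L ⇒ W
n=2: the only move is to 1(W), a W ⇒ L
n=3: can move to 2, which is L ⇒ W
n=4: the only move is to 3(W), a W ⇒ L
n=5: can move to 4, which is L ⇒ W
n=6: can move to 2, which is L ⇒ W
n=7: the only move is to 6(W), a W ⇒ L
n=8: can move to 7, which is L ⇒ W
n=9: moves to 3(W), 8(W); every one is W ⇒ L
n=10: can move to 9, which is L ⇒ W
n=11: the only move is to 10(W), a W ⇒ L
n=12: can move to 4, which is L ⇒ W
The losing starting values of n are exactly the entries labelled L in this table (6 of them).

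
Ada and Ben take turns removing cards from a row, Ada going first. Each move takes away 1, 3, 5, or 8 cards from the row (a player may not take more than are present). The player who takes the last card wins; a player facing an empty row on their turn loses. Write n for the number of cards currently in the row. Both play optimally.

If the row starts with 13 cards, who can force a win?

Ben wins.

Compute win/loss labels from the base case upward. A position with no move is L. Any other position is W if it can reach an L in one move, else L.
n=0: no move → L
n=1: reaches L-position 0 → W
n=2: only reaches 1(W), which is W → L
n=3: reaches L-position 2 → W
n=4: only reaches 3(W), 1(W), all W → L
n=5: reaches L-position 4 → W
n=6: only reaches 5(W), 3(W), 1(W), all W → L
n=7: reaches L-position 6 → W
n=8: reaches L-position 0 → W
n=9: reaches L-position 6 → W
n=10: reaches L-position 2 → W
n=11: reaches L-position 6 → W
n=12: reaches L-position 4 → W
n=13: only reaches 12(W), 10(W), 8(W), 5(W), all W → L
Every move from 13 reaches a W position, so the mover loses.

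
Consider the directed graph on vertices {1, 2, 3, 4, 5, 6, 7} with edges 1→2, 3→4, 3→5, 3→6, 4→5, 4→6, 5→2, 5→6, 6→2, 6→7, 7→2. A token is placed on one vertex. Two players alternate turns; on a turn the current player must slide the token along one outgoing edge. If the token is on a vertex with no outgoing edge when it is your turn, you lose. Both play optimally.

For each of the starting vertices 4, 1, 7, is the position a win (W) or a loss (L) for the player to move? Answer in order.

Classify positions by backward induction: terminal positions (no move available) are L. From any other position, the mover wins iff some move reaches an L.
Every edge goes from a vertex to one that appears earlier in the order 2, 7, 6, 5, 4, 1, 3, so processing vertices in that order labels each vertex after all of its successors.
2: no outgoing edge → L
7: W (go to 2, an L position)
6: W (go to 2, an L position)
5: W (go to 2, an L position)
4: L (options 5(W), 6(W) are all W)
1: W (go to 2, an L position)
3: W (go to 4, an L position)

4: L, 1: W, 7: W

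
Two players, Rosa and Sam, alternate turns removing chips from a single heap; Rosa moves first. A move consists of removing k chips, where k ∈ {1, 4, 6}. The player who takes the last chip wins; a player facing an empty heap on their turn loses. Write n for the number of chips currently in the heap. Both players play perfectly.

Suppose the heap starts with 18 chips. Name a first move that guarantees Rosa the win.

Remove 1, leaving 17.

Compute win/loss labels from the base case upward. A position with no move is L. Any other position is W if it can reach an L in one move, else L.
n=0: no move → L
n=1: can move to 0, which is L ⇒ W
n=2: the only move is to 1(W), a W ⇒ L
n=3: can move to 2, which is L ⇒ W
n=4: can move to 0, which is L ⇒ W
n=5: moves to 4(W), 1(W); every one is W ⇒ L
n=6: can move to 5, which is L ⇒ W
n=7: moves to 6(W), 3(W), 1(W); every one is W ⇒ L
n=8: can move to 7, which is L ⇒ W
n=9: can move to 5, which is L ⇒ W
n=10: moves to 9(W), 6(W), 4(W); every one is W ⇒ L
n=11: can move to 10, which is L ⇒ W
n=12: moves to 11(W), 8(W), 6(W); every one is W ⇒ L
n=13: can move to 12, which is L ⇒ W
n=14: can move to 10, which is L ⇒ W
n=15: moves to 14(W), 11(W), 9(W); every one is W ⇒ L
n=16: can move to 15, which is L ⇒ W
n=17: moves to 16(W), 13(W), 11(W); every one is W ⇒ L
n=18: can move to 17, which is L ⇒ W
From 18, the L positions reachable in one move are: 17, 12. Any move reaching one of these is winning.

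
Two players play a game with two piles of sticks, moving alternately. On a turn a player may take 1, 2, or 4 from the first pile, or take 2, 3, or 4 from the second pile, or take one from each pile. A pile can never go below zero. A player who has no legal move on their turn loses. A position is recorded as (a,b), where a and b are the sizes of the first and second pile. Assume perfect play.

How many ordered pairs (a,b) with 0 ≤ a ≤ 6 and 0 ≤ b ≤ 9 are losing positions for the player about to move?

Label each position W (a win for the player to move) or L (a loss). A position with no legal move is L; any other position is W exactly when some move reaches an L, and L when every move reaches a W.
Every move lowers a or b (never raises either), so fill the grid row by row in increasing a, and left to right within a row: each cell's successors are then already labelled.
      b=0  b=1  b=2  b=3  b=4  b=5  b=6  b=7  b=8  b=9
a=0:    L    L    W    W    W    W    L    L    W    W
a=1:    W    W    W    L    L    W    W    W    W    L
a=2:    W    W    L    W    W    W    W    W    L    W
a=3:    L    L    W    W    W    W    L    L    W    W
a=4:    W    W    W    L    L    W    W    W    W    L
a=5:    W    W    L    W    W    W    W    W    L    W
a=6:    L    L    W    W    W    W    L    L    W    W
Cells with no legal move (terminal, hence L): (0,0), (0,1).
The remaining L cells, each justified by listing all of its moves:
(0,6): only reaches (0,4)(W), (0,3)(W), (0,2)(W), all W → L
(0,7): only reaches (0,5)(W), (0,4)(W), (0,3)(W), all W → L
(1,3): only reaches (0,3)(W), (1,1)(W), (1,0)(W), (0,2)(W), all W → L
(1,4): only reaches (0,4)(W), (1,2)(W), (1,1)(W), (1,0)(W), (0,3)(W), all W → L
(1,9): only reaches (0,9)(W), (1,7)(W), (1,6)(W), (1,5)(W), (0,8)(W), all W → L
(2,2): only reaches (1,2)(W), (0,2)(W), (2,0)(W), (1,1)(W), all W → L
(2,8): only reaches (1,8)(W), (0,8)(W), (2,6)(W), (2,5)(W), (2,4)(W), (1,7)(W), all W → L
(3,0): only reaches (2,0)(W), (1,0)(W), all W → L
(3,1): only reaches (2,1)(W), (1,1)(W), (2,0)(W), all W → L
(3,6): only reaches (2,6)(W), (1,6)(W), (3,4)(W), (3,3)(W), (3,2)(W), (2,5)(W), all W → L
(3,7): only reaches (2,7)(W), (1,7)(W), (3,5)(W), (3,4)(W), (3,3)(W), (2,6)(W), all W → L
(4,3): only reaches (3,3)(W), (2,3)(W), (0,3)(W), (4,1)(W), (4,0)(W), (3,2)(W), all W → L
(4,4): only reaches (3,4)(W), (2,4)(W), (0,4)(W), (4,2)(W), (4,1)(W), (4,0)(W), (3,3)(W), all W → L
(4,9): only reaches (3,9)(W), (2,9)(W), (0,9)(W), (4,7)(W), (4,6)(W), (4,5)(W), (3,8)(W), all W → L
(5,2): only reaches (4,2)(W), (3,2)(W), (1,2)(W), (5,0)(W), (4,1)(W), all W → L
(5,8): only reaches (4,8)(W), (3,8)(W), (1,8)(W), (5,6)(W), (5,5)(W), (5,4)(W), (4,7)(W), all W → L
(6,0): only reaches (5,0)(W), (4,0)(W), (2,0)(W), all W → L
(6,1): only reaches (5,1)(W), (4,1)(W), (2,1)(W), (5,0)(W), all W → L
(6,6): only reaches (5,6)(W), (4,6)(W), (2,6)(W), (6,4)(W), (6,3)(W), (6,2)(W), (5,5)(W), all W → L
(6,7): only reaches (5,7)(W), (4,7)(W), (2,7)(W), (6,5)(W), (6,4)(W), (6,3)(W), (5,6)(W), all W → L
Every other cell has at least one move into one of the L cells above, so it is W.
L cells per row: a=0: 4, a=1: 3, a=2: 2, a=3: 4, a=4: 3, a=5: 2, a=6: 4; total 22.

22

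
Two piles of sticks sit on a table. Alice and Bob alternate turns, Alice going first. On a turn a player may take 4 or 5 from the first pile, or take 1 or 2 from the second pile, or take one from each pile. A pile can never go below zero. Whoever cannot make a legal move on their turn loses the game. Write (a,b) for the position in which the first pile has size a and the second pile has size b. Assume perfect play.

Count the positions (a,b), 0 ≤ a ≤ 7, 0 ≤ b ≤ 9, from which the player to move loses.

28

Classify positions by backward induction: terminal positions (no move available) are L. From any other position, the mover wins iff some move reaches an L.
Every move lowers a or b (never raises either), so fill the grid row by row in increasing a, and left to right within a row: each cell's successors are then already labelled.
      b=0  b=1  b=2  b=3  b=4  b=5  b=6  b=7  b=8  b=9
a=0:    L    W    W    L    W    W    L    W    W    L
a=1:    L    W    W    L    W    W    L    W    W    L
a=2:    L    W    W    L    W    W    L    W    W    L
a=3:    L    W    W    L    W    W    L    W    W    L
a=4:    W    W    L    W    W    L    W    W    L    W
a=5:    W    L    W    W    L    W    W    L    W    W
a=6:    W    L    W    W    L    W    W    L    W    W
a=7:    W    L    W    W    L    W    W    L    W    W
Cells with no legal move (terminal, hence L): (0,0), (1,0), (2,0), (3,0).
The remaining L cells, each justified by listing all of its moves:
(0,3): moves to (0,2)(W), (0,1)(W); every one is W ⇒ L
(0,6): moves to (0,5)(W), (0,4)(W); every one is W ⇒ L
(0,9): moves to (0,8)(W), (0,7)(W); every one is W ⇒ L
(1,3): moves to (1,2)(W), (1,1)(W), (0,2)(W); every one is W ⇒ L
(1,6): moves to (1,5)(W), (1,4)(W), (0,5)(W); every one is W ⇒ L
(1,9): moves to (1,8)(W), (1,7)(W), (0,8)(W); every one is W ⇒ L
(2,3): moves to (2,2)(W), (2,1)(W), (1,2)(W); every one is W ⇒ L
(2,6): moves to (2,5)(W), (2,4)(W), (1,5)(W); every one is W ⇒ L
(2,9): moves to (2,8)(W), (2,7)(W), (1,8)(W); every one is W ⇒ L
(3,3): moves to (3,2)(W), (3,1)(W), (2,2)(W); every one is W ⇒ L
(3,6): moves to (3,5)(W), (3,4)(W), (2,5)(W); every one is W ⇒ L
(3,9): moves to (3,8)(W), (3,7)(W), (2,8)(W); every one is W ⇒ L
(4,2): moves to (0,2)(W), (4,1)(W), (4,0)(W), (3,1)(W); every one is W ⇒ L
(4,5): moves to (0,5)(W), (4,4)(W), (4,3)(W), (3,4)(W); every one is W ⇒ L
(4,8): moves to (0,8)(W), (4,7)(W), (4,6)(W), (3,7)(W); every one is W ⇒ L
(5,1): moves to (1,1)(W), (0,1)(W), (5,0)(W), (4,0)(W); every one is W ⇒ L
(5,4): moves to (1,4)(W), (0,4)(W), (5,3)(W), (5,2)(W), (4,3)(W); every one is W ⇒ L
(5,7): moves to (1,7)(W), (0,7)(W), (5,6)(W), (5,5)(W), (4,6)(W); every one is W ⇒ L
(6,1): moves to (2,1)(W), (1,1)(W), (6,0)(W), (5,0)(W); every one is W ⇒ L
(6,4): moves to (2,4)(W), (1,4)(W), (6,3)(W), (6,2)(W), (5,3)(W); every one is W ⇒ L
(6,7): moves to (2,7)(W), (1,7)(W), (6,6)(W), (6,5)(W), (5,6)(W); every one is W ⇒ L
(7,1): moves to (3,1)(W), (2,1)(W), (7,0)(W), (6,0)(W); every one is W ⇒ L
(7,4): moves to (3,4)(W), (2,4)(W), (7,3)(W), (7,2)(W), (6,3)(W); every one is W ⇒ L
(7,7): moves to (3,7)(W), (2,7)(W), (7,6)(W), (7,5)(W), (6,6)(W); every one is W ⇒ L
Every other cell has at least one move into one of the L cells above, so it is W.
L cells per row: a=0: 4, a=1: 4, a=2: 4, a=3: 4, a=4: 3, a=5: 3, a=6: 3, a=7: 3; total 28.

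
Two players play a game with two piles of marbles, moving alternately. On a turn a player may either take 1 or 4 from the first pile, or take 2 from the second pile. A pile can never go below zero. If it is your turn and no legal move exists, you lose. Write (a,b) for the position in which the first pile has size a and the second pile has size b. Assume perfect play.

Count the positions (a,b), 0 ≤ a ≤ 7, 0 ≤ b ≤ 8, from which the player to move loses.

32

Compute win/loss labels from the base case upward. A position with no move is L. Any other position is W if it can reach an L in one move, else L.
Every move lowers a or b (never raises either), so fill the grid row by row in increasing a, and left to right within a row: each cell's successors are then already labelled.
      b=0  b=1  b=2  b=3  b=4  b=5  b=6  b=7  b=8
a=0:    L    L    W    W    L    L    W    W    L
a=1:    W    W    L    L    W    W    L    L    W
a=2:    L    L    W    W    L    L    W    W    L
a=3:    W    W    L    L    W    W    L    L    W
a=4:    W    W    W    W    W    W    W    W    W
a=5:    L    L    W    W    L    L    W    W    L
a=6:    W    W    L    L    W    W    L    L    W
a=7:    L    L    W    W    L    L    W    W    L
Cells with no legal move (terminal, hence L): (0,0), (0,1).
The remaining L cells, each justified by listing all of its moves:
(0,4): only reaches (0,2)(W), which is W → L
(0,5): only reaches (0,3)(W), which is W → L
(0,8): only reaches (0,6)(W), which is W → L
(1,2): only reaches (0,2)(W), (1,0)(W), all W → L
(1,3): only reaches (0,3)(W), (1,1)(W), all W → L
(1,6): only reaches (0,6)(W), (1,4)(W), all W → L
(1,7): only reaches (0,7)(W), (1,5)(W), all W → L
(2,0): only reaches (1,0)(W), which is W → L
(2,1): only reaches (1,1)(W), which is W → L
(2,4): only reaches (1,4)(W), (2,2)(W), all W → L
(2,5): only reaches (1,5)(W), (2,3)(W), all W → L
(2,8): only reaches (1,8)(W), (2,6)(W), all W → L
(3,2): only reaches (2,2)(W), (3,0)(W), all W → L
(3,3): only reaches (2,3)(W), (3,1)(W), all W → L
(3,6): only reaches (2,6)(W), (3,4)(W), all W → L
(3,7): only reaches (2,7)(W), (3,5)(W), all W → L
(5,0): only reaches (4,0)(W), (1,0)(W), all W → L
(5,1): only reaches (4,1)(W), (1,1)(W), all W → L
(5,4): only reaches (4,4)(W), (1,4)(W), (5,2)(W), all W → L
(5,5): only reaches (4,5)(W), (1,5)(W), (5,3)(W), all W → L
(5,8): only reaches (4,8)(W), (1,8)(W), (5,6)(W), all W → L
(6,2): only reaches (5,2)(W), (2,2)(W), (6,0)(W), all W → L
(6,3): only reaches (5,3)(W), (2,3)(W), (6,1)(W), all W → L
(6,6): only reaches (5,6)(W), (2,6)(W), (6,4)(W), all W → L
(6,7): only reaches (5,7)(W), (2,7)(W), (6,5)(W), all W → L
(7,0): only reaches (6,0)(W), (3,0)(W), all W → L
(7,1): only reaches (6,1)(W), (3,1)(W), all W → L
(7,4): only reaches (6,4)(W), (3,4)(W), (7,2)(W), all W → L
(7,5): only reaches (6,5)(W), (3,5)(W), (7,3)(W), all W → L
(7,8): only reaches (6,8)(W), (3,8)(W), (7,6)(W), all W → L
Every other cell has at least one move into one of the L cells above, so it is W.
L cells per row: a=0: 5, a=1: 4, a=2: 5, a=3: 4, a=4: 0, a=5: 5, a=6: 4, a=7: 5; total 32.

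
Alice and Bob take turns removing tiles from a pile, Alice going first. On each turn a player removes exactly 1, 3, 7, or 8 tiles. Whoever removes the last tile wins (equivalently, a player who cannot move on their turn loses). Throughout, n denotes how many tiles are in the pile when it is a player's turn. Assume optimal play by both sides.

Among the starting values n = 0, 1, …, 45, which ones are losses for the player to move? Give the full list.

0, 2, 4, 6, 15, 17, 19, 21, 30, 32, 34, 36, 45

Work bottom-up. With no move the player to move loses. Otherwise the position is W if at least one move leads to an L position for the opponent, and L if every move leads to a W.
n=0: no move → L
n=1: reaches L-position 0 → W
n=2: only reaches 1(W), which is W → L
n=3: reaches L-position 2 → W
n=4: only reaches 3(W), 1(W), all W → L
n=5: reaches L-position 4 → W
n=6: only reaches 5(W), 3(W), all W → L
n=7: reaches L-position 6 → W
n=8: reaches L-position 0 → W
n=9: reaches L-position 6 → W
n=10: reaches L-position 2 → W
n=11: reaches L-position 4 → W
n=12: reaches L-position 4 → W
n=13: reaches L-position 6 → W
n=14: reaches L-position 6 → W
n=15: only reaches 14(W), 12(W), 8(W), 7(W), all W → L
n=16: reaches L-position 15 → W
n=17: only reaches 16(W), 14(W), 10(W), 9(W), all W → L
n=18: reaches L-position 17 → W
n=19: only reaches 18(W), 16(W), 12(W), 11(W), all W → L
n=20: reaches L-position 19 → W
n=21: only reaches 20(W), 18(W), 14(W), 13(W), all W → L
n=22: reaches L-position 21 → W
n=23: reaches L-position 15 → W
n=24: reaches L-position 21 → W
n=25: reaches L-position 17 → W
n=26: reaches L-position 19 → W
n=27: reaches L-position 19 → W
n=28: reaches L-position 21 → W
n=29: reaches L-position 21 → W
n=30: only reaches 29(W), 27(W), 23(W), 22(W), all W → L
n=31: reaches L-position 30 → W
n=32: only reaches 31(W), 29(W), 25(W), 24(W), all W → L
n=33: reaches L-position 32 → W
n=34: only reaches 33(W), 31(W), 27(W), 26(W), all W → L
n=35: reaches L-position 34 → W
n=36: only reaches 35(W), 33(W), 29(W), 28(W), all W → L
n=37: reaches L-position 36 → W
n=38: reaches L-position 30 → W
n=39: reaches L-position 36 → W
n=40: reaches L-position 32 → W
n=41: reaches L-position 34 → W
n=42: reaches L-position 34 → W
n=43: reaches L-position 36 → W
n=44: reaches L-position 36 → W
n=45: only reaches 44(W), 42(W), 38(W), 37(W), all W → L
Reading off the rows marked L gives the requested list; there are 13 such values of n.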